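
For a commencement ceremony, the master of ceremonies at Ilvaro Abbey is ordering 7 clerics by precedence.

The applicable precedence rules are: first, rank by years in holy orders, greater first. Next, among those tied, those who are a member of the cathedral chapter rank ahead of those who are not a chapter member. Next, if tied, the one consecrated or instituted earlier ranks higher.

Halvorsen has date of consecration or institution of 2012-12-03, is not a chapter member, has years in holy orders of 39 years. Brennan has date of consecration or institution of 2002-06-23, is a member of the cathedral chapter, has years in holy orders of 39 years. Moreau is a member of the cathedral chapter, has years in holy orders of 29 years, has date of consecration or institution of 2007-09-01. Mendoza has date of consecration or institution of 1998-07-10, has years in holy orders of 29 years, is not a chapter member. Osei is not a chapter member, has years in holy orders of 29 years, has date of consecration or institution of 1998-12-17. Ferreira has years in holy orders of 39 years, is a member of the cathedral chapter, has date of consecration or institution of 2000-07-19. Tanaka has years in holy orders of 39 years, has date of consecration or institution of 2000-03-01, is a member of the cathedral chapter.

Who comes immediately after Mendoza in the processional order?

Osei

By years in holy orders (higher first): Tanaka, Ferreira, Brennan and Halvorsen (each 39 years); then Moreau, Mendoza and Osei (each 29 years).
Among Tanaka, Ferreira, Brennan and Halvorsen, a member of the cathedral chapter before not a chapter member: Tanaka, Ferreira and Brennan (a member of the cathedral chapter) before Halvorsen (not a chapter member).
Among Tanaka, Ferreira and Brennan, by date of consecration or institution (earlier first): Tanaka (2000-03-01) before Ferreira (2000-07-19) before Brennan (2002-06-23).
Among Moreau, Mendoza and Osei, a member of the cathedral chapter before not a chapter member: Moreau (a member of the cathedral chapter) before Mendoza and Osei (not a chapter member).
Among Mendoza and Osei, by date of consecration or institution (earlier first): Mendoza (1998-07-10) before Osei (1998-12-17).
Order: Tanaka, Ferreira, Brennan, Halvorsen, Moreau, Mendoza, Osei.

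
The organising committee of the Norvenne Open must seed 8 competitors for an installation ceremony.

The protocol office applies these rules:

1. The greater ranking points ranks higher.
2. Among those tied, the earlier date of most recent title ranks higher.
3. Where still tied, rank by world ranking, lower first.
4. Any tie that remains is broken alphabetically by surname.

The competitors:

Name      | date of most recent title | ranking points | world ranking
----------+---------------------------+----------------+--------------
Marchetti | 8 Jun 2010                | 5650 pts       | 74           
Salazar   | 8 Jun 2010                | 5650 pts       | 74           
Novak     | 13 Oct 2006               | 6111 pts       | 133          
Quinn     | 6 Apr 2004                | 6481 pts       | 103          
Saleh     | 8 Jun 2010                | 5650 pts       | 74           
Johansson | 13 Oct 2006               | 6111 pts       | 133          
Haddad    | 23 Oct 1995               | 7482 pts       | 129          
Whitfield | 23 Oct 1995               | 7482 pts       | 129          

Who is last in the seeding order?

Saleh

By ranking points (higher first): Haddad and Whitfield (both 7482 pts); then Quinn (6481 pts); then Johansson and Novak (both 6111 pts); then Marchetti, Salazar and Saleh (each 5650 pts).
Haddad and Whitfield both have date of most recent title 23 Oct 1995, so the next rule applies.
Haddad and Whitfield both have world ranking 129, so the next rule applies.
Among Haddad and Whitfield, alphabetically by surname: Haddad before Whitfield.
Johansson and Novak both have date of most recent title 13 Oct 2006, so the next rule applies.
Johansson and Novak both have world ranking 133, so the next rule applies.
Among Johansson and Novak, alphabetically by surname: Johansson before Novak.
Marchetti, Salazar and Saleh all have date of most recent title 8 Jun 2010, so the next rule applies.
Marchetti, Salazar and Saleh all have world ranking 74, so the next rule applies.
Among Marchetti, Salazar and Saleh, alphabetically by surname: Marchetti before Salazar before Saleh.
Order: Haddad, Whitfield, Quinn, Johansson, Novak, Marchetti, Salazar, Saleh.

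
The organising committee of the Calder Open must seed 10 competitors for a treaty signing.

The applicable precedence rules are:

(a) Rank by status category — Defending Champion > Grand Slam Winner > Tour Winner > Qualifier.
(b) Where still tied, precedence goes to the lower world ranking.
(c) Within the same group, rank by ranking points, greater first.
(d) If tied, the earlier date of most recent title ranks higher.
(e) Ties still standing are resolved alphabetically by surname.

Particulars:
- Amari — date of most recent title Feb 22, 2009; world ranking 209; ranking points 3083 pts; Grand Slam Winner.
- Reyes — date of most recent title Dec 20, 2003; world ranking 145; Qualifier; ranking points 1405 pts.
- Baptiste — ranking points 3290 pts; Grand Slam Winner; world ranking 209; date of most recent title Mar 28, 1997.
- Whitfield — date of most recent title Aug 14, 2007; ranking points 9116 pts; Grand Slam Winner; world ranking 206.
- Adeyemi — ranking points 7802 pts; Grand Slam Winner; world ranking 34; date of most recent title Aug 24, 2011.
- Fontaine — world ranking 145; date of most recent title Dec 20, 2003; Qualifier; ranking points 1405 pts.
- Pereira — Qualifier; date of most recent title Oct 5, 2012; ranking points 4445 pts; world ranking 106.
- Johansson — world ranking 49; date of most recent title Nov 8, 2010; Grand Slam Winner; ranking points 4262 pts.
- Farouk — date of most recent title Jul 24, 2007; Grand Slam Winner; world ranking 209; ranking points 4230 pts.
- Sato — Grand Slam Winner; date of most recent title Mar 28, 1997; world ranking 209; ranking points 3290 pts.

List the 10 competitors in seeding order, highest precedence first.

Adeyemi, Johansson, Whitfield, Farouk, Baptiste, Sato, Amari, Pereira, Fontaine, Reyes

By status category: Adeyemi, Johansson, Whitfield, Farouk, Baptiste, Sato and Amari (Grand Slam Winner); then Pereira, Fontaine and Reyes (Qualifier).
Among Adeyemi, Johansson, Whitfield, Farouk, Baptiste, Sato and Amari, by world ranking (lower first): Adeyemi (34) before Johansson (49) before Whitfield (206) before Farouk, Baptiste, Sato and Amari (209).
Among Farouk, Baptiste, Sato and Amari, by ranking points (higher first): Farouk (4230 pts) before Baptiste and Sato (3290 pts) before Amari (3083 pts).
Baptiste and Sato both have date of most recent title Mar 28, 1997, so the next rule applies.
Among Baptiste and Sato, alphabetically by surname: Baptiste before Sato.
Among Pereira, Fontaine and Reyes, by world ranking (lower first): Pereira (106) before Fontaine and Reyes (145).
Fontaine and Reyes both have ranking points 1405 pts, so the next rule applies.
Fontaine and Reyes both have date of most recent title Dec 20, 2003, so the next rule applies.
Among Fontaine and Reyes, alphabetically by surname: Fontaine before Reyes.
Full order: Adeyemi, Johansson, Whitfield, Farouk, Baptiste, Sato, Amari, Pereira, Fontaine, Reyes.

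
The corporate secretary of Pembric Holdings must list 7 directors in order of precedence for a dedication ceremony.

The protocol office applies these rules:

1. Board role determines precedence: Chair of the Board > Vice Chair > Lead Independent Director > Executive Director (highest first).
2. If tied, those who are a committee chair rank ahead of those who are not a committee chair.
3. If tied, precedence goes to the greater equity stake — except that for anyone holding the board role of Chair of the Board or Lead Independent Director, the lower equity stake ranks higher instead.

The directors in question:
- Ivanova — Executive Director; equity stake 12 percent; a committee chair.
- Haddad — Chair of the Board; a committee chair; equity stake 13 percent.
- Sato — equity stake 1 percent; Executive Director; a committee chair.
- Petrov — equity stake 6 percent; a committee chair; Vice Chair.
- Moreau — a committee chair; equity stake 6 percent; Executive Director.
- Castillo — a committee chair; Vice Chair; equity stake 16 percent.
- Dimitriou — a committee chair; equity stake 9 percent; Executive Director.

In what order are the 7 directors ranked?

By board role: Haddad (Chair of the Board); then Castillo and Petrov (Vice Chair); then Ivanova, Dimitriou, Moreau and Sato (Executive Director).
Castillo and Petrov are each a committee chair, so the next rule applies.
Among Castillo and Petrov, by equity stake (higher first): Castillo (16 percent) before Petrov (6 percent).
Ivanova, Dimitriou, Moreau and Sato are each a committee chair, so the next rule applies.
Among Ivanova, Dimitriou, Moreau and Sato, by equity stake (higher first): Ivanova (12 percent) before Dimitriou (9 percent) before Moreau (6 percent) before Sato (1 percent).
Full order: Haddad, Castillo, Petrov, Ivanova, Dimitriou, Moreau, Sato.

Haddad, Castillo, Petrov, Ivanova, Dimitriou, Moreau, Sato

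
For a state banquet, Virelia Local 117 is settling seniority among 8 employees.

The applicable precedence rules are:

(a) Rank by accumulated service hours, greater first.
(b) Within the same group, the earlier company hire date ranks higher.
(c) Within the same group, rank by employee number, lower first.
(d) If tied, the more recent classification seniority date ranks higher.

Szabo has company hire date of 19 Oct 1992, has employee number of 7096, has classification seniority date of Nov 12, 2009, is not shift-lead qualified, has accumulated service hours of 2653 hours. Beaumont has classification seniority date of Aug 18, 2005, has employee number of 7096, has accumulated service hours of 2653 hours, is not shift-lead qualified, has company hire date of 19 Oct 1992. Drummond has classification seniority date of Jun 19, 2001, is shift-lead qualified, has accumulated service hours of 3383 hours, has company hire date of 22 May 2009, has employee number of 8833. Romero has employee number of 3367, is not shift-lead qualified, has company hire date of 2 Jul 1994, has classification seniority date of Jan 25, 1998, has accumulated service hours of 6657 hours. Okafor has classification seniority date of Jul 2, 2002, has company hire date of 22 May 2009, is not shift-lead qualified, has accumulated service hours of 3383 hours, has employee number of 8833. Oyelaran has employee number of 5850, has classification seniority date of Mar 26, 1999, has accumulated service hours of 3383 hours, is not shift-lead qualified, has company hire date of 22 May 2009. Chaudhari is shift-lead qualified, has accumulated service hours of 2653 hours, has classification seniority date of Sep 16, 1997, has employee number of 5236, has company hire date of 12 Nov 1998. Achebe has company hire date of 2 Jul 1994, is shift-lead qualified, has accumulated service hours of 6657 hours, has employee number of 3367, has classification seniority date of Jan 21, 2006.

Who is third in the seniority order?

By accumulated service hours (higher first): Achebe and Romero (both 6657 hours); then Oyelaran, Okafor and Drummond (each 3383 hours); then Szabo, Beaumont and Chaudhari (each 2653 hours).
Achebe and Romero both have company hire date 2 Jul 1994, so the next rule applies.
Achebe and Romero both have employee number 3367, so the next rule applies.
Among Achebe and Romero, by classification seniority date (later first): Achebe (Jan 21, 2006) before Romero (Jan 25, 1998).
Oyelaran, Okafor and Drummond all have company hire date 22 May 2009, so the next rule applies.
Among Oyelaran, Okafor and Drummond, by employee number (lower first): Oyelaran (5850) before Okafor and Drummond (8833).
Among Okafor and Drummond, by classification seniority date (later first): Okafor (Jul 2, 2002) before Drummond (Jun 19, 2001).
Among Szabo, Beaumont and Chaudhari, by company hire date (earlier first): Szabo and Beaumont (19 Oct 1992) before Chaudhari (12 Nov 1998).
Szabo and Beaumont both have employee number 7096, so the next rule applies.
Among Szabo and Beaumont, by classification seniority date (later first): Szabo (Nov 12, 2009) before Beaumont (Aug 18, 2005).
Order: Achebe, Romero, Oyelaran, Okafor, Drummond, Szabo, Beaumont, Chaudhari.

Oyelaran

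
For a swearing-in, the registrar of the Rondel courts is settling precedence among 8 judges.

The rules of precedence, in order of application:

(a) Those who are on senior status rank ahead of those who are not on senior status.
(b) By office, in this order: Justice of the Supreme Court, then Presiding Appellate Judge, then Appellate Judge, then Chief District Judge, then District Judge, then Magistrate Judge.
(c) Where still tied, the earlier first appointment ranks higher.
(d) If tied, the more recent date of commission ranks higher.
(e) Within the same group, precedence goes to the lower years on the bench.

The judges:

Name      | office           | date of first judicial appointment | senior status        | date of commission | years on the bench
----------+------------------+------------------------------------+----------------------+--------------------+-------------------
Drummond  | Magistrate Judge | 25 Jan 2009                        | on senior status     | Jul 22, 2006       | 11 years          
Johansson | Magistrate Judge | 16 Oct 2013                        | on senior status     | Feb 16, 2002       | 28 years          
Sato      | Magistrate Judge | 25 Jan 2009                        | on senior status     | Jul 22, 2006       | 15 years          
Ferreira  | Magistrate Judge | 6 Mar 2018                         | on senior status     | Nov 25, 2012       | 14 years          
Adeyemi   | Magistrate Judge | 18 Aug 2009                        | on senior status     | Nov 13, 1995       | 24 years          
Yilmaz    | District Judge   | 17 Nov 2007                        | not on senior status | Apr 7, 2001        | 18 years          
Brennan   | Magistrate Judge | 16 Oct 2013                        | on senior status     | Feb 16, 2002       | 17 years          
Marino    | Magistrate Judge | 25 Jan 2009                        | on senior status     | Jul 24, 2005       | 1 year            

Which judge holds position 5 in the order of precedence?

By the first rule: Drummond, Sato, Marino, Adeyemi, Brennan, Johansson and Ferreira (each on senior status); then Yilmaz (not on senior status).
Drummond, Sato, Marino, Adeyemi, Brennan, Johansson and Ferreira are each Magistrate Judge, so the next rule applies.
Among Drummond, Sato, Marino, Adeyemi, Brennan, Johansson and Ferreira, by date of first judicial appointment (earlier first): Drummond, Sato and Marino (25 Jan 2009) before Adeyemi (18 Aug 2009) before Brennan and Johansson (16 Oct 2013) before Ferreira (6 Mar 2018).
Among Drummond, Sato and Marino, by date of commission (later first): Drummond and Sato (Jul 22, 2006) before Marino (Jul 24, 2005).
Among Drummond and Sato, by years on the bench (lower first): Drummond (11 years) before Sato (15 years).
Brennan and Johansson both have date of commission Feb 16, 2002, so the next rule applies.
Among Brennan and Johansson, by years on the bench (lower first): Brennan (17 years) before Johansson (28 years).
Order: Drummond, Sato, Marino, Adeyemi, Brennan, Johansson, Ferreira, Yilmaz.

Brennan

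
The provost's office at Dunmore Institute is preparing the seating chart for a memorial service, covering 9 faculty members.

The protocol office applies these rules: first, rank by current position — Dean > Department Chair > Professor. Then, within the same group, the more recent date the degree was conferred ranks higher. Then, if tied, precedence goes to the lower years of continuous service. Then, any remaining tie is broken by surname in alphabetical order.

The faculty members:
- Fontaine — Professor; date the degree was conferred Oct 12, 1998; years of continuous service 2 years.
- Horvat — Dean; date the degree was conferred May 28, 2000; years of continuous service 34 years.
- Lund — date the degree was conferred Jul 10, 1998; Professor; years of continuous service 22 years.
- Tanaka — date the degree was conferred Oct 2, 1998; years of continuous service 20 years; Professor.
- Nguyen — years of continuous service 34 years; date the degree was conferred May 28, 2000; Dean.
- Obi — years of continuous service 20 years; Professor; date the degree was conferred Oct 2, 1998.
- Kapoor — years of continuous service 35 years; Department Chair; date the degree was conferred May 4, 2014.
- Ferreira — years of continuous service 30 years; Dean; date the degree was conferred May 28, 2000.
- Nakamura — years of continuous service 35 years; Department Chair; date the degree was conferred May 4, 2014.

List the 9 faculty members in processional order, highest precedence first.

Ferreira, Horvat, Nguyen, Kapoor, Nakamura, Fontaine, Obi, Tanaka, Lund

By current position: Ferreira, Horvat and Nguyen (Dean); then Kapoor and Nakamura (Department Chair); then Fontaine, Obi, Tanaka and Lund (Professor).
Ferreira, Horvat and Nguyen all have date the degree was conferred May 28, 2000, so the next rule applies.
Among Ferreira, Horvat and Nguyen, by years of continuous service (lower first): Ferreira (30 years) before Horvat and Nguyen (34 years).
Among Horvat and Nguyen, alphabetically by surname: Horvat before Nguyen.
Kapoor and Nakamura both have date the degree was conferred May 4, 2014, so the next rule applies.
Kapoor and Nakamura both have years of continuous service 35 years, so the next rule applies.
Among Kapoor and Nakamura, alphabetically by surname: Kapoor before Nakamura.
Among Fontaine, Obi, Tanaka and Lund, by date the degree was conferred (later first): Fontaine (Oct 12, 1998) before Obi and Tanaka (Oct 2, 1998) before Lund (Jul 10, 1998).
Obi and Tanaka both have years of continuous service 20 years, so the next rule applies.
Among Obi and Tanaka, alphabetically by surname: Obi before Tanaka.
Full order: Ferreira, Horvat, Nguyen, Kapoor, Nakamura, Fontaine, Obi, Tanaka, Lund.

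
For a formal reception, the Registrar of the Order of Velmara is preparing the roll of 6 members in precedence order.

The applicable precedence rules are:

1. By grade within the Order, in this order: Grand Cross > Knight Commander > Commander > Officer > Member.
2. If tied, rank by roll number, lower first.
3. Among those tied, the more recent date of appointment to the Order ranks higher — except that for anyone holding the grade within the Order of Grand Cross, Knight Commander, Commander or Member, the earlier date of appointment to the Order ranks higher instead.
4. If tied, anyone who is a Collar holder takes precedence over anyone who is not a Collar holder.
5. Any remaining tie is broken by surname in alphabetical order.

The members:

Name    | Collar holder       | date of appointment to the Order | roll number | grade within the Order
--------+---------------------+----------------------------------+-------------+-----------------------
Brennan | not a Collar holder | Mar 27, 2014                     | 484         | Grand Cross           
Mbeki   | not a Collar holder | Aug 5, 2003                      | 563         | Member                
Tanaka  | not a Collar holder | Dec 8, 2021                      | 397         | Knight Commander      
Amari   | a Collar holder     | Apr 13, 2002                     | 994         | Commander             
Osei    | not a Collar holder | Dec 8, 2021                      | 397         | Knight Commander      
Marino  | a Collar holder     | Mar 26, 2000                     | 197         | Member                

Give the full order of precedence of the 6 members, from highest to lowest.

By grade within the Order: Brennan (Grand Cross); then Osei and Tanaka (Knight Commander); then Amari (Commander); then Marino and Mbeki (Member).
Osei and Tanaka both have roll number 397, so the next rule applies.
Osei and Tanaka both have date of appointment to the Order Dec 8, 2021, so the next rule applies.
Osei and Tanaka are each not a Collar holder, so the next rule applies.
Among Osei and Tanaka, alphabetically by surname: Osei before Tanaka.
Among Marino and Mbeki, by roll number (lower first): Marino (197) before Mbeki (563).
Full order: Brennan, Osei, Tanaka, Amari, Marino, Mbeki.

Brennan, Osei, Tanaka, Amari, Marino, Mbeki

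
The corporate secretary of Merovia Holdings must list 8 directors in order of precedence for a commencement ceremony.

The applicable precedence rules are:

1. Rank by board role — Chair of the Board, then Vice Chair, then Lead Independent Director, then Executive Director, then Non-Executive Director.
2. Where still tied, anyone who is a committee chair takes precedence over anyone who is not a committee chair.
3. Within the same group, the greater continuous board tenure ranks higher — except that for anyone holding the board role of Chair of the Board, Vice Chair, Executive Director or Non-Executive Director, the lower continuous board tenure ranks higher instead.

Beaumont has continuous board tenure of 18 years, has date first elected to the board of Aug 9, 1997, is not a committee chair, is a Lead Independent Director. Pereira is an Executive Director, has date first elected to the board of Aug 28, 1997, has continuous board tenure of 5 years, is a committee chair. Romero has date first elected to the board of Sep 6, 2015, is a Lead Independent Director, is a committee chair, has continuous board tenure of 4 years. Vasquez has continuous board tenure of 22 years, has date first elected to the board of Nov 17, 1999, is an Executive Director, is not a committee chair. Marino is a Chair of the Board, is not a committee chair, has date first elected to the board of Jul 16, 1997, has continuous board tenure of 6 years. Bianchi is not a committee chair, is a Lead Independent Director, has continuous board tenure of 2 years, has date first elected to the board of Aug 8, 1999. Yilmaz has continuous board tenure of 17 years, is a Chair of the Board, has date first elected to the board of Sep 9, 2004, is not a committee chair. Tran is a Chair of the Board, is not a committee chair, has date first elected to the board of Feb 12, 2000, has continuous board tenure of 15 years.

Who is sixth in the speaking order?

Bianchi

By board role: Marino, Tran and Yilmaz (Chair of the Board); then Romero, Beaumont and Bianchi (Lead Independent Director); then Pereira and Vasquez (Executive Director).
Marino, Tran and Yilmaz are each not a committee chair, so the next rule applies.
Among Marino, Tran and Yilmaz, by continuous board tenure (lower first) (reversed rule for this group): Marino (6 years) before Tran (15 years) before Yilmaz (17 years).
Among Romero, Beaumont and Bianchi, a committee chair before not a committee chair: Romero (a committee chair) before Beaumont and Bianchi (not a committee chair).
Among Beaumont and Bianchi, by continuous board tenure (higher first): Beaumont (18 years) before Bianchi (2 years).
Among Pereira and Vasquez, a committee chair before not a committee chair: Pereira (a committee chair) before Vasquez (not a committee chair).
Order: Marino, Tran, Yilmaz, Romero, Beaumont, Bianchi, Pereira, Vasquez.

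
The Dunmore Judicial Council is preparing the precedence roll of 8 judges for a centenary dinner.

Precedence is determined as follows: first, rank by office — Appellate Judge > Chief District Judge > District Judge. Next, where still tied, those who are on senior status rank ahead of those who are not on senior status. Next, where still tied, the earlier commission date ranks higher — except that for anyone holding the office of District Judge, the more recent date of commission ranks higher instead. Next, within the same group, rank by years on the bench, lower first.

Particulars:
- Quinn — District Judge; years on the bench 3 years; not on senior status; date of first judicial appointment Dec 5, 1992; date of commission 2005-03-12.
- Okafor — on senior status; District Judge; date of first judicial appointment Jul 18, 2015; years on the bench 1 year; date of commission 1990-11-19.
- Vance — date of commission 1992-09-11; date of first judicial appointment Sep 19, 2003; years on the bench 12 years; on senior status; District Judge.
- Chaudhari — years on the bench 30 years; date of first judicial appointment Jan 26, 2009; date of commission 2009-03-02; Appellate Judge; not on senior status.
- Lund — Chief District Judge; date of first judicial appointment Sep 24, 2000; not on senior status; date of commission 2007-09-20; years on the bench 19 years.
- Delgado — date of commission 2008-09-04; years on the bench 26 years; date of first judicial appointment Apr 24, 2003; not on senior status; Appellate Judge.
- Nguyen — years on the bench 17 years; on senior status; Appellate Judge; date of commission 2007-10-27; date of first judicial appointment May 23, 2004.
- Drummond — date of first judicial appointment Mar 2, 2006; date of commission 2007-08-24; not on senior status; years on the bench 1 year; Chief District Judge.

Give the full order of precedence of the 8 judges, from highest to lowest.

By office: Nguyen, Delgado and Chaudhari (Appellate Judge); then Drummond and Lund (Chief District Judge); then Vance, Okafor and Quinn (District Judge).
Among Nguyen, Delgado and Chaudhari, on senior status before not on senior status: Nguyen (on senior status) before Delgado and Chaudhari (not on senior status).
Among Delgado and Chaudhari, by date of commission (earlier first): Delgado (2008-09-04) before Chaudhari (2009-03-02).
Drummond and Lund are each not on senior status, so the next rule applies.
Among Drummond and Lund, by date of commission (earlier first): Drummond (2007-08-24) before Lund (2007-09-20).
Among Vance, Okafor and Quinn, on senior status before not on senior status: Vance and Okafor (on senior status) before Quinn (not on senior status).
Among Vance and Okafor, by date of commission (later first) (reversed rule for this group): Vance (1992-09-11) before Okafor (1990-11-19).
Full order: Nguyen, Delgado, Chaudhari, Drummond, Lund, Vance, Okafor, Quinn.

Nguyen, Delgado, Chaudhari, Drummond, Lund, Vance, Okafor, Quinn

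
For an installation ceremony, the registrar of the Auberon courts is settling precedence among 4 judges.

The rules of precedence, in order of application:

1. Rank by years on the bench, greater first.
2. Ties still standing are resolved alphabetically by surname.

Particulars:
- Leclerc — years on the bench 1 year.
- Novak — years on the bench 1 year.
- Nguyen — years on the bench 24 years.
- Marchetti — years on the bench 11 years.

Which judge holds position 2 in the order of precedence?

By years on the bench (higher first): Nguyen (24 years); then Marchetti (11 years); then Leclerc and Novak (both 1 year).
Among Leclerc and Novak, alphabetically by surname: Leclerc before Novak.
Order: Nguyen, Marchetti, Leclerc, Novak.

Marchetti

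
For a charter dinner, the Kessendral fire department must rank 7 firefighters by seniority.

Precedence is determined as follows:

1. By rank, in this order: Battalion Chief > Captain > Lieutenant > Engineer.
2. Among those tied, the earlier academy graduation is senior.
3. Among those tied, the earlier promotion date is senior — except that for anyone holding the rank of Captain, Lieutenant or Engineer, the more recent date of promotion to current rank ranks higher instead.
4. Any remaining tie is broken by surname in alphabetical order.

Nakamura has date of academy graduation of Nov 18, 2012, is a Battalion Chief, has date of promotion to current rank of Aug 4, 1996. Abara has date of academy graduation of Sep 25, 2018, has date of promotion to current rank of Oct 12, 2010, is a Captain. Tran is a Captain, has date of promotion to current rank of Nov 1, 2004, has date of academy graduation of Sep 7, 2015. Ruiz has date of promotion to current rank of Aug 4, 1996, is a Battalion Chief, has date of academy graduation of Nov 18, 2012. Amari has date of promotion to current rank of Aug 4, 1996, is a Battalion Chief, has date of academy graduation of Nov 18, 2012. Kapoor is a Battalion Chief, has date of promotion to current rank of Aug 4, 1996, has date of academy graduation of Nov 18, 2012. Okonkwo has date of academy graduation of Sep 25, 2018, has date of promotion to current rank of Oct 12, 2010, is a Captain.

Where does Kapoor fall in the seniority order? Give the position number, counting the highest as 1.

2

By rank: Amari, Kapoor, Nakamura and Ruiz (Battalion Chief); then Tran, Abara and Okonkwo (Captain).
Amari, Kapoor, Nakamura and Ruiz all have date of academy graduation Nov 18, 2012, so the next rule applies.
Amari, Kapoor, Nakamura and Ruiz all have date of promotion to current rank Aug 4, 1996, so the next rule applies.
Among Amari, Kapoor, Nakamura and Ruiz, alphabetically by surname: Amari before Kapoor before Nakamura before Ruiz.
Among Tran, Abara and Okonkwo, by date of academy graduation (earlier first): Tran (Sep 7, 2015) before Abara and Okonkwo (Sep 25, 2018).
Abara and Okonkwo both have date of promotion to current rank Oct 12, 2010, so the next rule applies.
Among Abara and Okonkwo, alphabetically by surname: Abara before Okonkwo.
Order: Amari, Kapoor, Nakamura, Ruiz, Tran, Abara, Okonkwo. So position 2.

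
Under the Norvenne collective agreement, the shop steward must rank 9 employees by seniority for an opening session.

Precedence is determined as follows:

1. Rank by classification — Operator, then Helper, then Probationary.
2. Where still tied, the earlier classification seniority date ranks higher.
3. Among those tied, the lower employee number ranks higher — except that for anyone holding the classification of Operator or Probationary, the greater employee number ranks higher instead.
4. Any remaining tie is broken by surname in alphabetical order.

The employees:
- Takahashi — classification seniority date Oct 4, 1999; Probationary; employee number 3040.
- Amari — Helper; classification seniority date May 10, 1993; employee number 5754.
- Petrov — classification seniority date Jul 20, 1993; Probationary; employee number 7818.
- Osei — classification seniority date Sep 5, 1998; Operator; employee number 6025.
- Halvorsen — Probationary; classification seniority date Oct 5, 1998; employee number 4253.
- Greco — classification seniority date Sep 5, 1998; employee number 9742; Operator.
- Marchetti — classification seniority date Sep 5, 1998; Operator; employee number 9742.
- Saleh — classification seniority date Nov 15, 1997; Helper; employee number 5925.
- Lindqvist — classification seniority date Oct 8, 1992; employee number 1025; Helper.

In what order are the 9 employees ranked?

Greco, Marchetti, Osei, Lindqvist, Amari, Saleh, Petrov, Halvorsen, Takahashi

By classification: Greco, Marchetti and Osei (Operator); then Lindqvist, Amari and Saleh (Helper); then Petrov, Halvorsen and Takahashi (Probationary).
Greco, Marchetti and Osei all have classification seniority date Sep 5, 1998, so the next rule applies.
Among Greco, Marchetti and Osei, by employee number (higher first) (reversed rule for this group): Greco and Marchetti (9742) before Osei (6025).
Among Greco and Marchetti, alphabetically by surname: Greco before Marchetti.
Among Lindqvist, Amari and Saleh, by classification seniority date (earlier first): Lindqvist (Oct 8, 1992) before Amari (May 10, 1993) before Saleh (Nov 15, 1997).
Among Petrov, Halvorsen and Takahashi, by classification seniority date (earlier first): Petrov (Jul 20, 1993) before Halvorsen (Oct 5, 1998) before Takahashi (Oct 4, 1999).
Full order: Greco, Marchetti, Osei, Lindqvist, Amari, Saleh, Petrov, Halvorsen, Takahashi.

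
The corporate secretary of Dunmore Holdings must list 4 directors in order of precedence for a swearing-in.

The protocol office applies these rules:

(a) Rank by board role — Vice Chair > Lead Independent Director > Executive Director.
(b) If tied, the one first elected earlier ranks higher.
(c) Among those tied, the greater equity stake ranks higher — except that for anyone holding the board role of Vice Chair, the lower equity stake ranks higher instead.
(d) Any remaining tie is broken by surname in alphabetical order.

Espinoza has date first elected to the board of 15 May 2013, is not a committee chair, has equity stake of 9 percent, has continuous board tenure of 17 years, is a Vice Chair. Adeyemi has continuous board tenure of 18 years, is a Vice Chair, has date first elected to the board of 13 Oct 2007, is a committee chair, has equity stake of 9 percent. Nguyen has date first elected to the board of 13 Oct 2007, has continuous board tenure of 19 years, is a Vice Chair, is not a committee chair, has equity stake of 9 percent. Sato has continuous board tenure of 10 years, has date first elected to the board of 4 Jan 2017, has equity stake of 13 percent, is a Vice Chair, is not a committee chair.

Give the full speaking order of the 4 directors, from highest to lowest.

Adeyemi, Nguyen, Espinoza, Sato

By board role: Adeyemi, Nguyen, Espinoza and Sato (Vice Chair).
Among Adeyemi, Nguyen, Espinoza and Sato, by date first elected to the board (earlier first): Adeyemi and Nguyen (13 Oct 2007) before Espinoza (15 May 2013) before Sato (4 Jan 2017).
Adeyemi and Nguyen both have equity stake 9 percent, so the next rule applies.
Among Adeyemi and Nguyen, alphabetically by surname: Adeyemi before Nguyen.
Full order: Adeyemi, Nguyen, Espinoza, Sato.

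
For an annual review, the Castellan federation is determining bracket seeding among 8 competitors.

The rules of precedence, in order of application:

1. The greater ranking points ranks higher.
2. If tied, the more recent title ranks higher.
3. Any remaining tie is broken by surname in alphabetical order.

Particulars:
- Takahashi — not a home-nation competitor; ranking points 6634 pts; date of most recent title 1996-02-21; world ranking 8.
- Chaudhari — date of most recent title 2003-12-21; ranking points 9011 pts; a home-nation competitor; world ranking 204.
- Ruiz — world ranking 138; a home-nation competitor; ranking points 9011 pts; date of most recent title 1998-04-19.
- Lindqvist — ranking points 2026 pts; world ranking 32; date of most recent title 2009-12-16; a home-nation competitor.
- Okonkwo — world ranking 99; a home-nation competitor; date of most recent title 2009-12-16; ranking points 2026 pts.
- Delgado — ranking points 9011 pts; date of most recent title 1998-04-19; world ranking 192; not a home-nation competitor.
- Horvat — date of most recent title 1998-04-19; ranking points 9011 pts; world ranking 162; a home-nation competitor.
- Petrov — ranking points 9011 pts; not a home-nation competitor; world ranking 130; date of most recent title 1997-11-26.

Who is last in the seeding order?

By ranking points (higher first): Chaudhari, Delgado, Horvat, Ruiz and Petrov (each 9011 pts); then Takahashi (6634 pts); then Lindqvist and Okonkwo (both 2026 pts).
Among Chaudhari, Delgado, Horvat, Ruiz and Petrov, by date of most recent title (later first): Chaudhari (2003-12-21) before Delgado, Horvat and Ruiz (1998-04-19) before Petrov (1997-11-26).
Among Delgado, Horvat and Ruiz, alphabetically by surname: Delgado before Horvat before Ruiz.
Lindqvist and Okonkwo both have date of most recent title 2009-12-16, so the next rule applies.
Among Lindqvist and Okonkwo, alphabetically by surname: Lindqvist before Okonkwo.
Order: Chaudhari, Delgado, Horvat, Ruiz, Petrov, Takahashi, Lindqvist, Okonkwo.

Okonkwo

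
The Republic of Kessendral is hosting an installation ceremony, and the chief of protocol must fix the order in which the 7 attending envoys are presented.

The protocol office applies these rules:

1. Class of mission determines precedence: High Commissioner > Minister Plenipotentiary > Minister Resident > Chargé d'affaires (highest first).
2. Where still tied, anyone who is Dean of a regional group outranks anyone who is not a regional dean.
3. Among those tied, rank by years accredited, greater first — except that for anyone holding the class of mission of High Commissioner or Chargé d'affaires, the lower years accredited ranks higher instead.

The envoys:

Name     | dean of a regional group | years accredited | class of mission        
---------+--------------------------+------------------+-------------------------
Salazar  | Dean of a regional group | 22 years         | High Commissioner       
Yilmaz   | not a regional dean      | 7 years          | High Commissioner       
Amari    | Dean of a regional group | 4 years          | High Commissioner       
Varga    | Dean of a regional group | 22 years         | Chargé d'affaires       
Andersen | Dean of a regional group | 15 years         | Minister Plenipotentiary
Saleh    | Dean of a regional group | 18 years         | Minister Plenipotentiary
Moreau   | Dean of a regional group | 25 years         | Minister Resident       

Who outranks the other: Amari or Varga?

Amari

By class of mission: Amari, Salazar and Yilmaz (High Commissioner); then Saleh and Andersen (Minister Plenipotentiary); then Moreau (Minister Resident); then Varga (Chargé d'affaires).
Among Amari, Salazar and Yilmaz, Dean of a regional group before not a regional dean: Amari and Salazar (Dean of a regional group) before Yilmaz (not a regional dean).
Among Amari and Salazar, by years accredited (lower first) (reversed rule for this group): Amari (4 years) before Salazar (22 years).
Saleh and Andersen are each Dean of a regional group, so the next rule applies.
Among Saleh and Andersen, by years accredited (higher first): Saleh (18 years) before Andersen (15 years).
So Amari takes precedence.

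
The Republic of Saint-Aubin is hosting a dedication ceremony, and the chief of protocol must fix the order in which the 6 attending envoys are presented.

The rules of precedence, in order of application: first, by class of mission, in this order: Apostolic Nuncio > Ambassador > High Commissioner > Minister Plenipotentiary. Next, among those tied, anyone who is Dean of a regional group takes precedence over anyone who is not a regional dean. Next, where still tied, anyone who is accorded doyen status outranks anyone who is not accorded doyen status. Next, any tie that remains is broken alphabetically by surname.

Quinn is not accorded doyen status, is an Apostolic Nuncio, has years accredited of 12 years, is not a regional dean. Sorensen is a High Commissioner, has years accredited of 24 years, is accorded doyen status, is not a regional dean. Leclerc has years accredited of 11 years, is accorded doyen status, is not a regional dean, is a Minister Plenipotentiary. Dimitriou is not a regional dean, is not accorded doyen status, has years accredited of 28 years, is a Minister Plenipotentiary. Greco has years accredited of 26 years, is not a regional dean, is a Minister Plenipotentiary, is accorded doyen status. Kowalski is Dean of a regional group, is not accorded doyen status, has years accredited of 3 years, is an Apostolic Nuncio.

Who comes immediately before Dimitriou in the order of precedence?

Leclerc

By class of mission: Kowalski and Quinn (Apostolic Nuncio); then Sorensen (High Commissioner); then Greco, Leclerc and Dimitriou (Minister Plenipotentiary).
Among Kowalski and Quinn, Dean of a regional group before not a regional dean: Kowalski (Dean of a regional group) before Quinn (not a regional dean).
Greco, Leclerc and Dimitriou are each not a regional dean, so the next rule applies.
Among Greco, Leclerc and Dimitriou, accorded doyen status before not accorded doyen status: Greco and Leclerc (accorded doyen status) before Dimitriou (not accorded doyen status).
Among Greco and Leclerc, alphabetically by surname: Greco before Leclerc.
Order: Kowalski, Quinn, Sorensen, Greco, Leclerc, Dimitriou.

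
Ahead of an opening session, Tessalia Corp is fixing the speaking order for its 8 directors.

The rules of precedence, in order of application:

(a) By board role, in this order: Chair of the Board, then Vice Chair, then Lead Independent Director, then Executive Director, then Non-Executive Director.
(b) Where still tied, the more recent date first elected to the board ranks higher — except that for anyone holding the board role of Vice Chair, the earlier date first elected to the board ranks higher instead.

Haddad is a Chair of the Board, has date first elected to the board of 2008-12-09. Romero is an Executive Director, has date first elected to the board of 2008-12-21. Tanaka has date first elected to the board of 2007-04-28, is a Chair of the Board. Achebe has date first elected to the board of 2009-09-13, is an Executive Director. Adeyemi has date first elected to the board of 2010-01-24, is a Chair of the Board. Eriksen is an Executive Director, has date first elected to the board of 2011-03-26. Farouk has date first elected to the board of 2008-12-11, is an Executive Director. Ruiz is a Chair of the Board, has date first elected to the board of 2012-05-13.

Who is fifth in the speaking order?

By board role: Ruiz, Adeyemi, Haddad and Tanaka (Chair of the Board); then Eriksen, Achebe, Romero and Farouk (Executive Director).
Among Ruiz, Adeyemi, Haddad and Tanaka, by date first elected to the board (later first): Ruiz (2012-05-13) before Adeyemi (2010-01-24) before Haddad (2008-12-09) before Tanaka (2007-04-28).
Among Eriksen, Achebe, Romero and Farouk, by date first elected to the board (later first): Eriksen (2011-03-26) before Achebe (2009-09-13) before Romero (2008-12-21) before Farouk (2008-12-11).
Order: Ruiz, Adeyemi, Haddad, Tanaka, Eriksen, Achebe, Romero, Farouk.

Eriksen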